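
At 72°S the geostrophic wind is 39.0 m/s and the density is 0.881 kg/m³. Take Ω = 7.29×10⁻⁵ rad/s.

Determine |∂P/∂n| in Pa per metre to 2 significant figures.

4.8×10⁻³ Pa/m

Coriolis parameter at 72°S:
f = 2Ω sin φ = 2 × 7.29×10⁻⁵ × sin 72° = 1.39×10⁻⁴ s⁻¹
Geostrophic balance rearranged: |∂P/∂n| = f ρ V_g
|∂P/∂n| = 1.39×10⁻⁴ × 0.881 × 39.0 = 4.76×10⁻³ Pa/m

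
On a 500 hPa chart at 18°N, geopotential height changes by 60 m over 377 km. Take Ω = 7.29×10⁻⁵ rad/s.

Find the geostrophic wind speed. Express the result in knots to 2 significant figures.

Coriolis parameter at 18°N:
f = 2Ω sin φ = 2 × 7.29×10⁻⁵ × sin 18° = 4.51×10⁻⁵ s⁻¹
Height gradient: |∂Z/∂n| = 60 m / 377000 m = 1.59×10⁻⁴
On a pressure surface, geostrophic balance gives V_g = (g/f)|∂Z/∂n|:
V_g = 9.81 × 1.59×10⁻⁴ / 4.51×10⁻⁵ = 34.7 m/s
Converting: 34.7 m/s × 1.944 = 67 knots

67 knots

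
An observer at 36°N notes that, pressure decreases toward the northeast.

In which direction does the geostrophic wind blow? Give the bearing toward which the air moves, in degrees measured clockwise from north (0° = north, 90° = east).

135°

The pressure-gradient force points toward the northeast (bearing 045°).
Geostrophic balance: in the Northern Hemisphere the Coriolis force deflects motion to the right, so the geostrophic wind blows 90° to the right of the pressure-gradient force (low pressure on the left).
Rotating 045° by 90° clockwise gives 135° — the wind blows toward the southeast.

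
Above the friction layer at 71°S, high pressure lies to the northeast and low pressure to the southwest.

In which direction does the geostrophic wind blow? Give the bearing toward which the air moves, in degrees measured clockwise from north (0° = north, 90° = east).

135°

The pressure-gradient force points toward the southwest (bearing 225°).
Geostrophic balance: in the Southern Hemisphere the Coriolis force deflects motion to the left, so the geostrophic wind blows 90° to the left of the pressure-gradient force (low pressure on the right).
Rotating 225° by 90° counterclockwise gives 135° — the wind blows toward the southeast.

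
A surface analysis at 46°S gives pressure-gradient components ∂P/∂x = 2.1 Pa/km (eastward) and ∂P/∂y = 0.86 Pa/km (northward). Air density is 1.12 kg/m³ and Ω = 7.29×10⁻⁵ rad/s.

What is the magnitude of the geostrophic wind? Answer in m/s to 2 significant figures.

Coriolis parameter at 46°S:
f = 2Ω sin φ = 2 × 7.29×10⁻⁵ × sin 46° = 1.05×10⁻⁴ s⁻¹
In the Southern Hemisphere f is negative: f = −1.05×10⁻⁴ s⁻¹.
Component geostrophic relations (x east, y north):
u_g = −(1/(fρ)) ∂P/∂y,  v_g = (1/(fρ)) ∂P/∂x
u_g = −(0.86×10⁻³)/(−1.05×10⁻⁴ × 1.12) = 7.32 m/s;  v_g = (2.1×10⁻³)/(−1.05×10⁻⁴ × 1.12) = −17.9 m/s
|V_g| = √(u_g² + v_g²) = 19.3 m/s

19 m/s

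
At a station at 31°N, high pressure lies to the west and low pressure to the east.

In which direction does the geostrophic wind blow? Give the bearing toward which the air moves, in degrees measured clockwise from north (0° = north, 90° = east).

The pressure-gradient force points toward the east (bearing 090°).
Geostrophic balance: in the Northern Hemisphere the Coriolis force deflects motion to the right, so the geostrophic wind blows 90° to the right of the pressure-gradient force (low pressure on the left).
Rotating 090° by 90° clockwise gives 180° — the wind blows toward the south.

180°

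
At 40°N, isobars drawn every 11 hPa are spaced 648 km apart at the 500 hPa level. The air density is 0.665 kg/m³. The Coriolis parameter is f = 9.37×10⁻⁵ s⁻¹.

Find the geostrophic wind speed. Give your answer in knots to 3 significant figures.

53.0 knots

Pressure gradient: |∂P/∂n| = 1100 Pa / 648000 m = 1.70×10⁻³ Pa/m
Geostrophic balance (pressure-gradient force = Coriolis force):
V_g = (1/(fρ)) |∂P/∂n| = 1.70×10⁻³ / (9.37×10⁻⁵ × 0.665) = 27.2 m/s
Converting: 27.2 m/s × 1.944 = 53.0 knots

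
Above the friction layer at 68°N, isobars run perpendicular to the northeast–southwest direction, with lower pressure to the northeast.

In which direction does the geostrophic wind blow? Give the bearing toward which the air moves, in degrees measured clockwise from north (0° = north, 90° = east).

135°

The pressure-gradient force points toward the northeast (bearing 045°).
Geostrophic balance: in the Northern Hemisphere the Coriolis force deflects motion to the right, so the geostrophic wind blows 90° to the right of the pressure-gradient force (low pressure on the left).
Rotating 045° by 90° clockwise gives 135° — the wind blows toward the southeast.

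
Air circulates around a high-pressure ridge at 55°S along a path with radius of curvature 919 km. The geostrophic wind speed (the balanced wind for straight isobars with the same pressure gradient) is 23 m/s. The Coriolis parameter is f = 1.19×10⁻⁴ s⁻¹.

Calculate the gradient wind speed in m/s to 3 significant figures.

32.9 m/s

Around a high, pressure-gradient force acts outward with centrifugal, so Coriolis balances both:
fV = (1/ρ)|∂P/∂n| + V²/R  →  V² − fR·V + fR·V_g = 0
With fR = 1.19×10⁻⁴ × 919×10³ m = 109 m/s:
V = [fR − √((fR)² − 4 fR V_g)]/2 = [109 − √(109² − 4×109×23)]/2 = 32.9 m/s
Supergeostrophic (V > V_g = 23 m/s), as expected around a high.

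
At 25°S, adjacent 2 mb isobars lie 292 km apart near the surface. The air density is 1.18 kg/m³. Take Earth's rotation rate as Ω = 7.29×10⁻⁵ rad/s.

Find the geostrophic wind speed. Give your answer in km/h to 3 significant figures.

Coriolis parameter at 25°S:
f = 2Ω sin φ = 2 × 7.29×10⁻⁵ × sin 25° = 6.16×10⁻⁵ s⁻¹
Pressure gradient: |∂P/∂n| = 200 Pa / 292000 m = 6.85×10⁻⁴ Pa/m
Geostrophic balance (pressure-gradient force = Coriolis force):
V_g = (1/(fρ)) |∂P/∂n| = 6.85×10⁻⁴ / (6.16×10⁻⁵ × 1.18) = 9.42 m/s
Converting: 9.42 m/s × 3.6 = 33.9 km/h

33.9 km/h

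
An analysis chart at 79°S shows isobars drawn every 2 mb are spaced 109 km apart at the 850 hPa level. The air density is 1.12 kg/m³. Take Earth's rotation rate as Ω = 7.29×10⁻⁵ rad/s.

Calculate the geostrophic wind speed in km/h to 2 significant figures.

Coriolis parameter at 79°S:
f = 2Ω sin φ = 2 × 7.29×10⁻⁵ × sin 79° = 1.43×10⁻⁴ s⁻¹
Pressure gradient: |∂P/∂n| = 200 Pa / 109000 m = 1.83×10⁻³ Pa/m
Geostrophic balance (pressure-gradient force = Coriolis force):
V_g = (1/(fρ)) |∂P/∂n| = 1.83×10⁻³ / (1.43×10⁻⁴ × 1.12) = 11.4 m/s
Converting: 11.4 m/s × 3.6 = 41 km/h

41 km/h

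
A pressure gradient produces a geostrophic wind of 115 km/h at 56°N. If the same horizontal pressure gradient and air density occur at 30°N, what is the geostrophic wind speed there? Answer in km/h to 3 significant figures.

With the same pressure gradient and density, V_g ∝ 1/f ∝ 1/sin φ.
V₂ = V₁ · sin φ₁ / sin φ₂ = 115 × sin 56° / sin 30°
V₂ = 115 × 0.8290/0.5000 = 191 km/h

191 km/h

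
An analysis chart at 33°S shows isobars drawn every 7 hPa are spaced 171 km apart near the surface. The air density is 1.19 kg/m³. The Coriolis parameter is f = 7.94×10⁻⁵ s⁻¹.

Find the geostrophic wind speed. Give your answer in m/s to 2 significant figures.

Pressure gradient: |∂P/∂n| = 700 Pa / 171000 m = 4.09×10⁻³ Pa/m
Geostrophic balance (pressure-gradient force = Coriolis force):
V_g = (1/(fρ)) |∂P/∂n| = 4.09×10⁻³ / (7.94×10⁻⁵ × 1.19) = 43.3 m/s

43 m/s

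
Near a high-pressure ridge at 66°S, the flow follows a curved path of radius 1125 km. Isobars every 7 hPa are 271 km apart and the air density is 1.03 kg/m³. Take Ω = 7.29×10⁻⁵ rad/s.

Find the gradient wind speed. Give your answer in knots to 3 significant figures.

42.9 knots

Coriolis parameter at 66°S:
f = 2Ω sin φ = 2 × 7.29×10⁻⁵ × sin 66° = 1.33×10⁻⁴ s⁻¹
Pressure gradient: |∂P/∂n| = 700 Pa / 271000 m = 2.58×10⁻³ Pa/m
Geostrophic speed: V_g = |∂P/∂n|/(fρ) = 2.58×10⁻³/(1.33×10⁻⁴ × 1.03) = 18.8 m/s
Around a high, pressure-gradient force acts outward with centrifugal, so Coriolis balances both:
fV = (1/ρ)|∂P/∂n| + V²/R  →  V² − fR·V + fR·V_g = 0
With fR = 1.33×10⁻⁴ × 1125×10³ m = 150 m/s:
V = [fR − √((fR)² − 4 fR V_g)]/2 = [150 − √(150² − 4×150×18.8)]/2 = 22.1 m/s
Supergeostrophic (V > V_g = 18.8 m/s), as expected around a high.
Converting: 22.1 m/s × 1.944 = 42.9 knots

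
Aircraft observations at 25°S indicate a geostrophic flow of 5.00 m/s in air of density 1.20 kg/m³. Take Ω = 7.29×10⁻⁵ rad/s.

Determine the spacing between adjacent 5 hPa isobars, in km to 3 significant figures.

1350 km

Coriolis parameter at 25°S:
f = 2Ω sin φ = 2 × 7.29×10⁻⁵ × sin 25° = 6.16×10⁻⁵ s⁻¹
Geostrophic balance rearranged: |∂P/∂n| = f ρ V_g
|∂P/∂n| = 6.16×10⁻⁵ × 1.20 × 5.00 = 3.70×10⁻⁴ Pa/m
Isobar spacing: Δn = ΔP/|∂P/∂n| = 500 Pa / 3.70×10⁻⁴ Pa/m = 1352424 m ≈ 1350 km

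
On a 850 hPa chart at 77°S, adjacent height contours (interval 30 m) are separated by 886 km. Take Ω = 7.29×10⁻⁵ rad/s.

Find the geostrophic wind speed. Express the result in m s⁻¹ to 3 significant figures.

2.34 m s⁻¹

Coriolis parameter at 77°S:
f = 2Ω sin φ = 2 × 7.29×10⁻⁵ × sin 77° = 1.42×10⁻⁴ s⁻¹
Height gradient: |∂Z/∂n| = 30 m / 886000 m = 3.39×10⁻⁵
On a pressure surface, geostrophic balance gives V_g = (g/f)|∂Z/∂n|:
V_g = 9.81 × 3.39×10⁻⁵ / 1.42×10⁻⁴ = 2.34 m/s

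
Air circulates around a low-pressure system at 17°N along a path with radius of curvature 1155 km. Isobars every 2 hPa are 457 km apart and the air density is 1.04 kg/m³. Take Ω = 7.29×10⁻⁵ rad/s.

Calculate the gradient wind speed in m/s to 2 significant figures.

8.4 m/s

Coriolis parameter at 17°N:
f = 2Ω sin φ = 2 × 7.29×10⁻⁵ × sin 17° = 4.26×10⁻⁵ s⁻¹
Pressure gradient: |∂P/∂n| = 200 Pa / 457000 m = 4.38×10⁻⁴ Pa/m
Geostrophic speed: V_g = |∂P/∂n|/(fρ) = 4.38×10⁻⁴/(4.26×10⁻⁵ × 1.04) = 9.87 m/s
Around a low, centrifugal force acts outward with Coriolis, so pressure-gradient force balances both:
(1/ρ)|∂P/∂n| = fV + V²/R  →  V² + fR·V − fR·V_g = 0
With fR = 4.26×10⁻⁵ × 1155×10³ m = 49.2 m/s:
V = [−fR + √((fR)² + 4 fR V_g)]/2 = [−49.2 + √(49.2² + 4×49.2×9.87)]/2 = 8.43 m/s
Subgeostrophic (V < V_g = 9.87 m/s), as expected around a low.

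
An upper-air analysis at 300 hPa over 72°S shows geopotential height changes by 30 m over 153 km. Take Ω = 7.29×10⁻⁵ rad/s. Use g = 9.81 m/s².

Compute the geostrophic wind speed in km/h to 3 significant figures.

49.9 km/h

Coriolis parameter at 72°S:
f = 2Ω sin φ = 2 × 7.29×10⁻⁵ × sin 72° = 1.39×10⁻⁴ s⁻¹
Height gradient: |∂Z/∂n| = 30 m / 153000 m = 1.96×10⁻⁴
On a pressure surface, geostrophic balance gives V_g = (g/f)|∂Z/∂n|:
V_g = 9.81 × 1.96×10⁻⁴ / 1.39×10⁻⁴ = 13.9 m/s
Converting: 13.9 m/s × 3.6 = 49.9 km/h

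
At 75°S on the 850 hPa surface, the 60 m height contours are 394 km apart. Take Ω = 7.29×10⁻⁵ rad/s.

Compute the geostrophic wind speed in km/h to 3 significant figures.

Coriolis parameter at 75°S:
f = 2Ω sin φ = 2 × 7.29×10⁻⁵ × sin 75° = 1.41×10⁻⁴ s⁻¹
Height gradient: |∂Z/∂n| = 60 m / 394000 m = 1.52×10⁻⁴
On a pressure surface, geostrophic balance gives V_g = (g/f)|∂Z/∂n|:
V_g = 9.81 × 1.52×10⁻⁴ / 1.41×10⁻⁴ = 10.6 m/s
Converting: 10.6 m/s × 3.6 = 38.2 km/h

38.2 km/h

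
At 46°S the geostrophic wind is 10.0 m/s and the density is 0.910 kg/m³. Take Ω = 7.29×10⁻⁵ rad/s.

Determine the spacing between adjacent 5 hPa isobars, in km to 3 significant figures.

Coriolis parameter at 46°S:
f = 2Ω sin φ = 2 × 7.29×10⁻⁵ × sin 46° = 1.05×10⁻⁴ s⁻¹
Geostrophic balance rearranged: |∂P/∂n| = f ρ V_g
|∂P/∂n| = 1.05×10⁻⁴ × 0.910 × 10.0 = 9.54×10⁻⁴ Pa/m
Isobar spacing: Δn = ΔP/|∂P/∂n| = 500 Pa / 9.54×10⁻⁴ Pa/m = 523886 m ≈ 524 km

524 km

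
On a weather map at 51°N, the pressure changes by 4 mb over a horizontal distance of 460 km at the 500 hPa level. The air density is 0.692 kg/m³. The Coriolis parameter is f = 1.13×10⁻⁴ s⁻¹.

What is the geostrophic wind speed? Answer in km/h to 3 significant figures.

40.0 km/h

Pressure gradient: |∂P/∂n| = 400 Pa / 460000 m = 8.70×10⁻⁴ Pa/m
Geostrophic balance (pressure-gradient force = Coriolis force):
V_g = (1/(fρ)) |∂P/∂n| = 8.70×10⁻⁴ / (1.13×10⁻⁴ × 0.692) = 11.1 m/s
Converting: 11.1 m/s × 3.6 = 40.0 km/h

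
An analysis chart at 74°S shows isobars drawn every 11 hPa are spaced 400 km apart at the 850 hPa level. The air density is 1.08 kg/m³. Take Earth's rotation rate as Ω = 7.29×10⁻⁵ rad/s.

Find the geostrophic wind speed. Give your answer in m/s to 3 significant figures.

Coriolis parameter at 74°S:
f = 2Ω sin φ = 2 × 7.29×10⁻⁵ × sin 74° = 1.40×10⁻⁴ s⁻¹
Pressure gradient: |∂P/∂n| = 1100 Pa / 400000 m = 2.75×10⁻³ Pa/m
Geostrophic balance (pressure-gradient force = Coriolis force):
V_g = (1/(fρ)) |∂P/∂n| = 2.75×10⁻³ / (1.40×10⁻⁴ × 1.08) = 18.2 m/s

18.2 m/s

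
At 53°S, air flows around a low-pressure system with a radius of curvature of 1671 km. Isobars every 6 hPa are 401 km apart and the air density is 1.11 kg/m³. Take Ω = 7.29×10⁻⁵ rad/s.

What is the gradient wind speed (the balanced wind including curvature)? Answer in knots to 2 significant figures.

Coriolis parameter at 53°S:
f = 2Ω sin φ = 2 × 7.29×10⁻⁵ × sin 53° = 1.16×10⁻⁴ s⁻¹
Pressure gradient: |∂P/∂n| = 600 Pa / 401000 m = 1.50×10⁻³ Pa/m
Geostrophic speed: V_g = |∂P/∂n|/(fρ) = 1.50×10⁻³/(1.16×10⁻⁴ × 1.11) = 11.6 m/s
Around a low, centrifugal force acts outward with Coriolis, so pressure-gradient force balances both:
(1/ρ)|∂P/∂n| = fV + V²/R  →  V² + fR·V − fR·V_g = 0
With fR = 1.16×10⁻⁴ × 1671×10³ m = 195 m/s:
V = [−fR + √((fR)² + 4 fR V_g)]/2 = [−195 + √(195² + 4×195×11.6)]/2 = 11 m/s
Subgeostrophic (V < V_g = 11.6 m/s), as expected around a low.
Converting: 11 m/s × 1.944 = 21 knots

21 knots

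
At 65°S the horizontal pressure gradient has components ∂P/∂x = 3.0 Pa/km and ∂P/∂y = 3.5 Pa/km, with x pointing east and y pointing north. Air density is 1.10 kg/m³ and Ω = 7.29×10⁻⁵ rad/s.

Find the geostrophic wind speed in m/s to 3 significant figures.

Coriolis parameter at 65°S:
f = 2Ω sin φ = 2 × 7.29×10⁻⁵ × sin 65° = 1.32×10⁻⁴ s⁻¹
In the Southern Hemisphere f is negative: f = −1.32×10⁻⁴ s⁻¹.
Component geostrophic relations (x east, y north):
u_g = −(1/(fρ)) ∂P/∂y,  v_g = (1/(fρ)) ∂P/∂x
u_g = −(3.5×10⁻³)/(−1.32×10⁻⁴ × 1.10) = 24.1 m/s;  v_g = (3.0×10⁻³)/(−1.32×10⁻⁴ × 1.10) = −20.6 m/s
|V_g| = √(u_g² + v_g²) = 31.7 m/s

31.7 m/s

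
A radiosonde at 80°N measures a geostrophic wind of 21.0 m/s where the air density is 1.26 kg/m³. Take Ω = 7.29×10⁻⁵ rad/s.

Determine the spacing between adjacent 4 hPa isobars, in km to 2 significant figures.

110 km

Coriolis parameter at 80°N:
f = 2Ω sin φ = 2 × 7.29×10⁻⁵ × sin 80° = 1.44×10⁻⁴ s⁻¹
Geostrophic balance rearranged: |∂P/∂n| = f ρ V_g
|∂P/∂n| = 1.44×10⁻⁴ × 1.26 × 21.0 = 3.80×10⁻³ Pa/m
Isobar spacing: Δn = ΔP/|∂P/∂n| = 400 Pa / 3.80×10⁻³ Pa/m = 105284 m ≈ 110 km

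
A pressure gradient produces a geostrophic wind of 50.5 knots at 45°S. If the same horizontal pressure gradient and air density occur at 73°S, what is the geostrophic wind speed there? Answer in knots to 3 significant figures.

37.3 knots

With the same pressure gradient and density, V_g ∝ 1/f ∝ 1/sin φ.
V₂ = V₁ · sin φ₁ / sin φ₂ = 50.5 × sin 45° / sin 73°
V₂ = 50.5 × 0.7071/0.9563 = 37.3 knots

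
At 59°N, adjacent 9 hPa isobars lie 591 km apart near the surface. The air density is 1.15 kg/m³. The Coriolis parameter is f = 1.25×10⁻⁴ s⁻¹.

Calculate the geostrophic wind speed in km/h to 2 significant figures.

Pressure gradient: |∂P/∂n| = 900 Pa / 591000 m = 1.52×10⁻³ Pa/m
Geostrophic balance (pressure-gradient force = Coriolis force):
V_g = (1/(fρ)) |∂P/∂n| = 1.52×10⁻³ / (1.25×10⁻⁴ × 1.15) = 10.6 m/s
Converting: 10.6 m/s × 3.6 = 38 km/h

38 km/h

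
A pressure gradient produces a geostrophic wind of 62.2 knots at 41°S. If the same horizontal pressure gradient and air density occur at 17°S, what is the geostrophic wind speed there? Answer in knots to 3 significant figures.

140 knots

With the same pressure gradient and density, V_g ∝ 1/f ∝ 1/sin φ.
V₂ = V₁ · sin φ₁ / sin φ₂ = 62.2 × sin 41° / sin 17°
V₂ = 62.2 × 0.6561/0.2924 = 140 knots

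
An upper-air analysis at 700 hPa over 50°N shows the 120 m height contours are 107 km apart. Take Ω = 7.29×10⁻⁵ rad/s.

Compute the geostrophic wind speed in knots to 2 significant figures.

Coriolis parameter at 50°N:
f = 2Ω sin φ = 2 × 7.29×10⁻⁵ × sin 50° = 1.12×10⁻⁴ s⁻¹
Height gradient: |∂Z/∂n| = 120 m / 107000 m = 1.12×10⁻³
On a pressure surface, geostrophic balance gives V_g = (g/f)|∂Z/∂n|:
V_g = 9.81 × 1.12×10⁻³ / 1.12×10⁻⁴ = 98.5 m/s
Converting: 98.5 m/s × 1.944 = 190 knots

190 knots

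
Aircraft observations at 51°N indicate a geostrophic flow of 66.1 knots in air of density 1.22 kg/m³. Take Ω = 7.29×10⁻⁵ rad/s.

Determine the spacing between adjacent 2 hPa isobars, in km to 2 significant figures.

Coriolis parameter at 51°N:
f = 2Ω sin φ = 2 × 7.29×10⁻⁵ × sin 51° = 1.13×10⁻⁴ s⁻¹
Wind speed in SI: 66.1 knots = 34.0 m/s
Geostrophic balance rearranged: |∂P/∂n| = f ρ V_g
|∂P/∂n| = 1.13×10⁻⁴ × 1.22 × 34.0 = 4.70×10⁻³ Pa/m
Isobar spacing: Δn = ΔP/|∂P/∂n| = 200 Pa / 4.70×10⁻³ Pa/m = 42547 m ≈ 43 km

43 km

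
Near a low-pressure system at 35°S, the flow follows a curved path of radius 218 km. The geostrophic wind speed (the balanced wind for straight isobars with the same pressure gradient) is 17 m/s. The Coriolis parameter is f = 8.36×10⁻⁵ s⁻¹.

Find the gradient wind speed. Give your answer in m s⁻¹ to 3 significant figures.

10.7 m s⁻¹

Around a low, centrifugal force acts outward with Coriolis, so pressure-gradient force balances both:
(1/ρ)|∂P/∂n| = fV + V²/R  →  V² + fR·V − fR·V_g = 0
With fR = 8.36×10⁻⁵ × 218×10³ m = 18.2 m/s:
V = [−fR + √((fR)² + 4 fR V_g)]/2 = [−18.2 + √(18.2² + 4×18.2×17)]/2 = 10.7 m/s
Subgeostrophic (V < V_g = 17 m/s), as expected around a low.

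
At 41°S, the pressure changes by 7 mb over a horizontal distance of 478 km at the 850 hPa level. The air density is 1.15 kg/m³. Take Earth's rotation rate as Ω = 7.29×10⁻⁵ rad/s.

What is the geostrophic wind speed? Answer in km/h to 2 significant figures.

48 km/h

Coriolis parameter at 41°S:
f = 2Ω sin φ = 2 × 7.29×10⁻⁵ × sin 41° = 9.57×10⁻⁵ s⁻¹
Pressure gradient: |∂P/∂n| = 700 Pa / 478000 m = 1.46×10⁻³ Pa/m
Geostrophic balance (pressure-gradient force = Coriolis force):
V_g = (1/(fρ)) |∂P/∂n| = 1.46×10⁻³ / (9.57×10⁻⁵ × 1.15) = 13.3 m/s
Converting: 13.3 m/s × 3.6 = 48 km/h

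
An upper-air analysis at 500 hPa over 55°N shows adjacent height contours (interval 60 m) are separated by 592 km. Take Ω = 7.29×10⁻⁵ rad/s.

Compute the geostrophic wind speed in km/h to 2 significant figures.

Coriolis parameter at 55°N:
f = 2Ω sin φ = 2 × 7.29×10⁻⁵ × sin 55° = 1.19×10⁻⁴ s⁻¹
Height gradient: |∂Z/∂n| = 60 m / 592000 m = 1.01×10⁻⁴
On a pressure surface, geostrophic balance gives V_g = (g/f)|∂Z/∂n|:
V_g = 9.81 × 1.01×10⁻⁴ / 1.19×10⁻⁴ = 8.32 m/s
Converting: 8.32 m/s × 3.6 = 30 km/h

30 km/h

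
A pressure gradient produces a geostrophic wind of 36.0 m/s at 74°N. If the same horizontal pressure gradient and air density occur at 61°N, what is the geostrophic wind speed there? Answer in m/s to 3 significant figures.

39.6 m/s

With the same pressure gradient and density, V_g ∝ 1/f ∝ 1/sin φ.
V₂ = V₁ · sin φ₁ / sin φ₂ = 36.0 × sin 74° / sin 61°
V₂ = 36.0 × 0.9613/0.8746 = 39.6 m/s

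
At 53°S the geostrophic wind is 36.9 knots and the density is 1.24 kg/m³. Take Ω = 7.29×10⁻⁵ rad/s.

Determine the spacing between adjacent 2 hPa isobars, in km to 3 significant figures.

Coriolis parameter at 53°S:
f = 2Ω sin φ = 2 × 7.29×10⁻⁵ × sin 53° = 1.16×10⁻⁴ s⁻¹
Wind speed in SI: 36.9 knots = 19.0 m/s
Geostrophic balance rearranged: |∂P/∂n| = f ρ V_g
|∂P/∂n| = 1.16×10⁻⁴ × 1.24 × 19.0 = 2.74×10⁻³ Pa/m
Isobar spacing: Δn = ΔP/|∂P/∂n| = 200 Pa / 2.74×10⁻³ Pa/m = 72969 m ≈ 73.0 km

73.0 km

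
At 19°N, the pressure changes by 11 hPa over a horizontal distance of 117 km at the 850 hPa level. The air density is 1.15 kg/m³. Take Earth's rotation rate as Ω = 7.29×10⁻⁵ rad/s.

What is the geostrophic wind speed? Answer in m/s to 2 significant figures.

170 m/s

Coriolis parameter at 19°N:
f = 2Ω sin φ = 2 × 7.29×10⁻⁵ × sin 19° = 4.75×10⁻⁵ s⁻¹
Pressure gradient: |∂P/∂n| = 1100 Pa / 117000 m = 9.40×10⁻³ Pa/m
Geostrophic balance (pressure-gradient force = Coriolis force):
V_g = (1/(fρ)) |∂P/∂n| = 9.40×10⁻³ / (4.75×10⁻⁵ × 1.15) = 172 m/s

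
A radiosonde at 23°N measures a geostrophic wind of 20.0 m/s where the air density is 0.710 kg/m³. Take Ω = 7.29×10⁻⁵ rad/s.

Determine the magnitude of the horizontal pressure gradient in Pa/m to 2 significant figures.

8.1×10⁻⁴ Pa/m

Coriolis parameter at 23°N:
f = 2Ω sin φ = 2 × 7.29×10⁻⁵ × sin 23° = 5.70×10⁻⁵ s⁻¹
Geostrophic balance rearranged: |∂P/∂n| = f ρ V_g
|∂P/∂n| = 5.70×10⁻⁵ × 0.710 × 20.0 = 8.09×10⁻⁴ Pa/m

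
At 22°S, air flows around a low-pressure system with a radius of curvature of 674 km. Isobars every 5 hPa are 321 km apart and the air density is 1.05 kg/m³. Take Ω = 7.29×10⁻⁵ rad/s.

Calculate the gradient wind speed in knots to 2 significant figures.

35 knots

Coriolis parameter at 22°S:
f = 2Ω sin φ = 2 × 7.29×10⁻⁵ × sin 22° = 5.46×10⁻⁵ s⁻¹
Pressure gradient: |∂P/∂n| = 500 Pa / 321000 m = 1.56×10⁻³ Pa/m
Geostrophic speed: V_g = |∂P/∂n|/(fρ) = 1.56×10⁻³/(5.46×10⁻⁵ × 1.05) = 27.2 m/s
Around a low, centrifugal force acts outward with Coriolis, so pressure-gradient force balances both:
(1/ρ)|∂P/∂n| = fV + V²/R  →  V² + fR·V − fR·V_g = 0
With fR = 5.46×10⁻⁵ × 674×10³ m = 36.8 m/s:
V = [−fR + √((fR)² + 4 fR V_g)]/2 = [−36.8 + √(36.8² + 4×36.8×27.2)]/2 = 18.2 m/s
Subgeostrophic (V < V_g = 27.2 m/s), as expected around a low.
Converting: 18.2 m/s × 1.944 = 35 knots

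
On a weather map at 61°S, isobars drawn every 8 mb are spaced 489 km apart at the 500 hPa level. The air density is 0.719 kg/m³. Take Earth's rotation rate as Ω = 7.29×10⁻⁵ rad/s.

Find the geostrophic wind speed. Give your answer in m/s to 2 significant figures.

Coriolis parameter at 61°S:
f = 2Ω sin φ = 2 × 7.29×10⁻⁵ × sin 61° = 1.28×10⁻⁴ s⁻¹
Pressure gradient: |∂P/∂n| = 800 Pa / 489000 m = 1.64×10⁻³ Pa/m
Geostrophic balance (pressure-gradient force = Coriolis force):
V_g = (1/(fρ)) |∂P/∂n| = 1.64×10⁻³ / (1.28×10⁻⁴ × 0.719) = 17.8 m/s

18 m/s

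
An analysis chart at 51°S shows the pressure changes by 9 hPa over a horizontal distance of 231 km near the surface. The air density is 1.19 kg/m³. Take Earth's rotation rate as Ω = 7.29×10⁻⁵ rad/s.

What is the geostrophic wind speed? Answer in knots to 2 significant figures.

Coriolis parameter at 51°S:
f = 2Ω sin φ = 2 × 7.29×10⁻⁵ × sin 51° = 1.13×10⁻⁴ s⁻¹
Pressure gradient: |∂P/∂n| = 900 Pa / 231000 m = 3.90×10⁻³ Pa/m
Geostrophic balance (pressure-gradient force = Coriolis force):
V_g = (1/(fρ)) |∂P/∂n| = 3.90×10⁻³ / (1.13×10⁻⁴ × 1.19) = 28.9 m/s
Converting: 28.9 m/s × 1.944 = 56 knots

56 knots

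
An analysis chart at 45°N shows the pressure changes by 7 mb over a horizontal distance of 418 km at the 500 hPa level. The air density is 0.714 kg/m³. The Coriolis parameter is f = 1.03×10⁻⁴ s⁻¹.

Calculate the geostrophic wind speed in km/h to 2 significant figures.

82 km/h

Pressure gradient: |∂P/∂n| = 700 Pa / 418000 m = 1.67×10⁻³ Pa/m
Geostrophic balance (pressure-gradient force = Coriolis force):
V_g = (1/(fρ)) |∂P/∂n| = 1.67×10⁻³ / (1.03×10⁻⁴ × 0.714) = 22.8 m/s
Converting: 22.8 m/s × 3.6 = 82 km/h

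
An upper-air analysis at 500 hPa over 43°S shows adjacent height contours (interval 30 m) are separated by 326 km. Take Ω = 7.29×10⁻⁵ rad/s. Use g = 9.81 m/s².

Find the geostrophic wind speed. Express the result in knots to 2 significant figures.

Coriolis parameter at 43°S:
f = 2Ω sin φ = 2 × 7.29×10⁻⁵ × sin 43° = 9.94×10⁻⁵ s⁻¹
Height gradient: |∂Z/∂n| = 30 m / 326000 m = 9.20×10⁻⁵
On a pressure surface, geostrophic balance gives V_g = (g/f)|∂Z/∂n|:
V_g = 9.81 × 9.20×10⁻⁵ / 9.94×10⁻⁵ = 9.08 m/s
Converting: 9.08 m/s × 1.944 = 18 knots

18 knots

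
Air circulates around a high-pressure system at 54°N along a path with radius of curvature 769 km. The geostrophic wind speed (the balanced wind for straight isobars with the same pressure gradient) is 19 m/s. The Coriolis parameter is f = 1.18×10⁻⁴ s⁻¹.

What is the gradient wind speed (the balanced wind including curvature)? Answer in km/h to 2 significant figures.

Around a high, pressure-gradient force acts outward with centrifugal, so Coriolis balances both:
fV = (1/ρ)|∂P/∂n| + V²/R  →  V² − fR·V + fR·V_g = 0
With fR = 1.18×10⁻⁴ × 769×10³ m = 90.7 m/s:
V = [fR − √((fR)² − 4 fR V_g)]/2 = [90.7 − √(90.7² − 4×90.7×19)]/2 = 27.1 m/s
Supergeostrophic (V > V_g = 19 m/s), as expected around a high.
Converting: 27.1 m/s × 3.6 = 98 km/h

98 km/h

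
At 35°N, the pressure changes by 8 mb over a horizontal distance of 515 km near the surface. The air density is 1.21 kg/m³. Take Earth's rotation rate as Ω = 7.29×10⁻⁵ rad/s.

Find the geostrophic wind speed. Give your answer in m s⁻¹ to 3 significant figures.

15.4 m s⁻¹

Coriolis parameter at 35°N:
f = 2Ω sin φ = 2 × 7.29×10⁻⁵ × sin 35° = 8.36×10⁻⁵ s⁻¹
Pressure gradient: |∂P/∂n| = 800 Pa / 515000 m = 1.55×10⁻³ Pa/m
Geostrophic balance (pressure-gradient force = Coriolis force):
V_g = (1/(fρ)) |∂P/∂n| = 1.55×10⁻³ / (8.36×10⁻⁵ × 1.21) = 15.4 m/s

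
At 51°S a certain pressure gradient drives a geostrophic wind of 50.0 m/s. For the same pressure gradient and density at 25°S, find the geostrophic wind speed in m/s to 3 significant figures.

91.9 m/s

With the same pressure gradient and density, V_g ∝ 1/f ∝ 1/sin φ.
V₂ = V₁ · sin φ₁ / sin φ₂ = 50.0 × sin 51° / sin 25°
V₂ = 50.0 × 0.7771/0.4226 = 91.9 m/s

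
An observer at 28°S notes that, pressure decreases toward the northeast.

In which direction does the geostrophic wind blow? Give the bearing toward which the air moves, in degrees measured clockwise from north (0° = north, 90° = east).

The pressure-gradient force points toward the northeast (bearing 045°).
Geostrophic balance: in the Southern Hemisphere the Coriolis force deflects motion to the left, so the geostrophic wind blows 90° to the left of the pressure-gradient force (low pressure on the right).
Rotating 045° by 90° counterclockwise gives 315° — the wind blows toward the northwest.

315°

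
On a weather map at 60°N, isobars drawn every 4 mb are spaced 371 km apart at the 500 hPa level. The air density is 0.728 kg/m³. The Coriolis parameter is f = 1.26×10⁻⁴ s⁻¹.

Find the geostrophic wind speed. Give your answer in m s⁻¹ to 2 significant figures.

12 m s⁻¹

Pressure gradient: |∂P/∂n| = 400 Pa / 371000 m = 1.08×10⁻³ Pa/m
Geostrophic balance (pressure-gradient force = Coriolis force):
V_g = (1/(fρ)) |∂P/∂n| = 1.08×10⁻³ / (1.26×10⁻⁴ × 0.728) = 11.8 m/s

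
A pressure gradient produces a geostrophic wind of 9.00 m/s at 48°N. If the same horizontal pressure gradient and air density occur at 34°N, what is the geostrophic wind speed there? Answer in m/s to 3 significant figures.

12.0 m/s

With the same pressure gradient and density, V_g ∝ 1/f ∝ 1/sin φ.
V₂ = V₁ · sin φ₁ / sin φ₂ = 9.00 × sin 48° / sin 34°
V₂ = 9.00 × 0.7431/0.5592 = 12.0 m/s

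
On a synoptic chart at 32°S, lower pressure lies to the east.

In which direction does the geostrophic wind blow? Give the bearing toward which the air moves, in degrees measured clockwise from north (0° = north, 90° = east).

The pressure-gradient force points toward the east (bearing 090°).
Geostrophic balance: in the Southern Hemisphere the Coriolis force deflects motion to the left, so the geostrophic wind blows 90° to the left of the pressure-gradient force (low pressure on the right).
Rotating 090° by 90° counterclockwise gives 000° — the wind blows toward the north.

000°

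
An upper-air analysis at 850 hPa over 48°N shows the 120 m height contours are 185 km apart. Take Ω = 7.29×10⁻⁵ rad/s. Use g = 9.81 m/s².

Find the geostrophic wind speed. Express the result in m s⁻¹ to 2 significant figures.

59 m s⁻¹

Coriolis parameter at 48°N:
f = 2Ω sin φ = 2 × 7.29×10⁻⁵ × sin 48° = 1.08×10⁻⁴ s⁻¹
Height gradient: |∂Z/∂n| = 120 m / 185000 m = 6.49×10⁻⁴
On a pressure surface, geostrophic balance gives V_g = (g/f)|∂Z/∂n|:
V_g = 9.81 × 6.49×10⁻⁴ / 1.08×10⁻⁴ = 58.7 m/s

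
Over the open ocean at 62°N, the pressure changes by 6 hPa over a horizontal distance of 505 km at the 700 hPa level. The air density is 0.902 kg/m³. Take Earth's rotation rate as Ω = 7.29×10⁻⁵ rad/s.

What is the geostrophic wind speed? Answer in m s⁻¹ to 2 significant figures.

10 m s⁻¹

Coriolis parameter at 62°N:
f = 2Ω sin φ = 2 × 7.29×10⁻⁵ × sin 62° = 1.29×10⁻⁴ s⁻¹
Pressure gradient: |∂P/∂n| = 600 Pa / 505000 m = 1.19×10⁻³ Pa/m
Geostrophic balance (pressure-gradient force = Coriolis force):
V_g = (1/(fρ)) |∂P/∂n| = 1.19×10⁻³ / (1.29×10⁻⁴ × 0.902) = 10.2 m/s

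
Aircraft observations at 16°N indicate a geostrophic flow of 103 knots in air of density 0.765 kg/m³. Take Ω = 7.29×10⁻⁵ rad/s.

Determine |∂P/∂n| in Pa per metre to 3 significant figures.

1.63×10⁻³ Pa/m

Coriolis parameter at 16°N:
f = 2Ω sin φ = 2 × 7.29×10⁻⁵ × sin 16° = 4.02×10⁻⁵ s⁻¹
Wind speed in SI: 103 knots = 53.0 m/s
Geostrophic balance rearranged: |∂P/∂n| = f ρ V_g
|∂P/∂n| = 4.02×10⁻⁵ × 0.765 × 53.0 = 1.63×10⁻³ Pa/m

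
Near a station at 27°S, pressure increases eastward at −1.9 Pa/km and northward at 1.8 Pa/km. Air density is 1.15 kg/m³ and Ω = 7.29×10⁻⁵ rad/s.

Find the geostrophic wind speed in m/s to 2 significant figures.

Coriolis parameter at 27°S:
f = 2Ω sin φ = 2 × 7.29×10⁻⁵ × sin 27° = 6.62×10⁻⁵ s⁻¹
In the Southern Hemisphere f is negative: f = −6.62×10⁻⁵ s⁻¹.
Component geostrophic relations (x east, y north):
u_g = −(1/(fρ)) ∂P/∂y,  v_g = (1/(fρ)) ∂P/∂x
u_g = −(1.8×10⁻³)/(−6.62×10⁻⁵ × 1.15) = 23.6 m/s;  v_g = (−1.9×10⁻³)/(−6.62×10⁻⁵ × 1.15) = 25.0 m/s
|V_g| = √(u_g² + v_g²) = 34.4 m/s

34 m/s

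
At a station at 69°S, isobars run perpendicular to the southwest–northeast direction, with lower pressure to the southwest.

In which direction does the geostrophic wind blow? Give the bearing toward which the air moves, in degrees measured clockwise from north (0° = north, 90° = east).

The pressure-gradient force points toward the southwest (bearing 225°).
Geostrophic balance: in the Southern Hemisphere the Coriolis force deflects motion to the left, so the geostrophic wind blows 90° to the left of the pressure-gradient force (low pressure on the right).
Rotating 225° by 90° counterclockwise gives 135° — the wind blows toward the southeast.

135°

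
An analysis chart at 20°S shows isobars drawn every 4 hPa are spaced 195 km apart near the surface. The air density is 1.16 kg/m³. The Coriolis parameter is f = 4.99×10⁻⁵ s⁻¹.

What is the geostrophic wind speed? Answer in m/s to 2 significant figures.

Pressure gradient: |∂P/∂n| = 400 Pa / 195000 m = 2.05×10⁻³ Pa/m
Geostrophic balance (pressure-gradient force = Coriolis force):
V_g = (1/(fρ)) |∂P/∂n| = 2.05×10⁻³ / (4.99×10⁻⁵ × 1.16) = 35.4 m/s

35 m/s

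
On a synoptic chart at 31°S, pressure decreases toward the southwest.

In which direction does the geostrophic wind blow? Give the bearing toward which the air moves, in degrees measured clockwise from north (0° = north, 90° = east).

The pressure-gradient force points toward the southwest (bearing 225°).
Geostrophic balance: in the Southern Hemisphere the Coriolis force deflects motion to the left, so the geostrophic wind blows 90° to the left of the pressure-gradient force (low pressure on the right).
Rotating 225° by 90° counterclockwise gives 135° — the wind blows toward the southeast.

135°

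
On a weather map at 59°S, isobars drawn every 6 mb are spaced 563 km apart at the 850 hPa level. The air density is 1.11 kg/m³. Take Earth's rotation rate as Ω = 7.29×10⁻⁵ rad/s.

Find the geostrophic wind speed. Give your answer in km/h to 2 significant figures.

Coriolis parameter at 59°S:
f = 2Ω sin φ = 2 × 7.29×10⁻⁵ × sin 59° = 1.25×10⁻⁴ s⁻¹
Pressure gradient: |∂P/∂n| = 600 Pa / 563000 m = 1.07×10⁻³ Pa/m
Geostrophic balance (pressure-gradient force = Coriolis force):
V_g = (1/(fρ)) |∂P/∂n| = 1.07×10⁻³ / (1.25×10⁻⁴ × 1.11) = 7.68 m/s
Converting: 7.68 m/s × 3.6 = 28 km/h

28 km/h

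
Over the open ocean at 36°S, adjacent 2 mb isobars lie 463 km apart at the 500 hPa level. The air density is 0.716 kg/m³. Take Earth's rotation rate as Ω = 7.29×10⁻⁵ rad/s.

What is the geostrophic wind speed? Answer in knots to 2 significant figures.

Coriolis parameter at 36°S:
f = 2Ω sin φ = 2 × 7.29×10⁻⁵ × sin 36° = 8.57×10⁻⁵ s⁻¹
Pressure gradient: |∂P/∂n| = 200 Pa / 463000 m = 4.32×10⁻⁴ Pa/m
Geostrophic balance (pressure-gradient force = Coriolis force):
V_g = (1/(fρ)) |∂P/∂n| = 4.32×10⁻⁴ / (8.57×10⁻⁵ × 0.716) = 7.04 m/s
Converting: 7.04 m/s × 1.944 = 14 knots

14 knots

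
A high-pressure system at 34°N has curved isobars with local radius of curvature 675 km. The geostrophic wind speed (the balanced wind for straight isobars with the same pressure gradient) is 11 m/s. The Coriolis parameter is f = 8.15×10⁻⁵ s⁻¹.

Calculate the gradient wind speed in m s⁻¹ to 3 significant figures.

Around a high, pressure-gradient force acts outward with centrifugal, so Coriolis balances both:
fV = (1/ρ)|∂P/∂n| + V²/R  →  V² − fR·V + fR·V_g = 0
With fR = 8.15×10⁻⁵ × 675×10³ m = 55.0 m/s:
V = [fR − √((fR)² − 4 fR V_g)]/2 = [55.0 − √(55.0² − 4×55.0×11)]/2 = 15.2 m/s
Supergeostrophic (V > V_g = 11 m/s), as expected around a high.

15.2 m s⁻¹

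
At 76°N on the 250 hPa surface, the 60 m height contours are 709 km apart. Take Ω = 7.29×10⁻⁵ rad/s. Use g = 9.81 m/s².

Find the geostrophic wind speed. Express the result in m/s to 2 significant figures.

5.9 m/s

Coriolis parameter at 76°N:
f = 2Ω sin φ = 2 × 7.29×10⁻⁵ × sin 76° = 1.41×10⁻⁴ s⁻¹
Height gradient: |∂Z/∂n| = 60 m / 709000 m = 8.46×10⁻⁵
On a pressure surface, geostrophic balance gives V_g = (g/f)|∂Z/∂n|:
V_g = 9.81 × 8.46×10⁻⁵ / 1.41×10⁻⁴ = 5.87 m/s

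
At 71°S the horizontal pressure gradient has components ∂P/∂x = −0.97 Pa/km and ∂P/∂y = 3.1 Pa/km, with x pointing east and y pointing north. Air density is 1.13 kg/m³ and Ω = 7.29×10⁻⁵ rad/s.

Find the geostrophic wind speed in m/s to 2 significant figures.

Coriolis parameter at 71°S:
f = 2Ω sin φ = 2 × 7.29×10⁻⁵ × sin 71° = 1.38×10⁻⁴ s⁻¹
In the Southern Hemisphere f is negative: f = −1.38×10⁻⁴ s⁻¹.
Component geostrophic relations (x east, y north):
u_g = −(1/(fρ)) ∂P/∂y,  v_g = (1/(fρ)) ∂P/∂x
u_g = −(3.1×10⁻³)/(−1.38×10⁻⁴ × 1.13) = 19.9 m/s;  v_g = (−0.97×10⁻³)/(−1.38×10⁻⁴ × 1.13) = 6.23 m/s
|V_g| = √(u_g² + v_g²) = 20.9 m/s

21 m/s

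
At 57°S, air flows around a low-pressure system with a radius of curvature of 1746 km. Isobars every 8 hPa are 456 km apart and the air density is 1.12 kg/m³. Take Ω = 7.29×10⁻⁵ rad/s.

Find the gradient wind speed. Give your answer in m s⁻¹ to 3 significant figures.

12.1 m s⁻¹

Coriolis parameter at 57°S:
f = 2Ω sin φ = 2 × 7.29×10⁻⁵ × sin 57° = 1.22×10⁻⁴ s⁻¹
Pressure gradient: |∂P/∂n| = 800 Pa / 456000 m = 1.75×10⁻³ Pa/m
Geostrophic speed: V_g = |∂P/∂n|/(fρ) = 1.75×10⁻³/(1.22×10⁻⁴ × 1.12) = 12.8 m/s
Around a low, centrifugal force acts outward with Coriolis, so pressure-gradient force balances both:
(1/ρ)|∂P/∂n| = fV + V²/R  →  V² + fR·V − fR·V_g = 0
With fR = 1.22×10⁻⁴ × 1746×10³ m = 213 m/s:
V = [−fR + √((fR)² + 4 fR V_g)]/2 = [−213 + √(213² + 4×213×12.8)]/2 = 12.1 m/s
Subgeostrophic (V < V_g = 12.8 m/s), as expected around a low.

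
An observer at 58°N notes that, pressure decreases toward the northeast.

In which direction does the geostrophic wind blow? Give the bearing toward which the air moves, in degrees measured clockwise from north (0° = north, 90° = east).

135°

The pressure-gradient force points toward the northeast (bearing 045°).
Geostrophic balance: in the Northern Hemisphere the Coriolis force deflects motion to the right, so the geostrophic wind blows 90° to the right of the pressure-gradient force (low pressure on the left).
Rotating 045° by 90° clockwise gives 135° — the wind blows toward the southeast.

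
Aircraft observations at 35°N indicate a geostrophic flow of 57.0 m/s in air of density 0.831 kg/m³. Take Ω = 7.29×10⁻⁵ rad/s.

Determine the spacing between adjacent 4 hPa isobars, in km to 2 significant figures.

100 km

Coriolis parameter at 35°N:
f = 2Ω sin φ = 2 × 7.29×10⁻⁵ × sin 35° = 8.36×10⁻⁵ s⁻¹
Geostrophic balance rearranged: |∂P/∂n| = f ρ V_g
|∂P/∂n| = 8.36×10⁻⁵ × 0.831 × 57.0 = 3.96×10⁻³ Pa/m
Isobar spacing: Δn = ΔP/|∂P/∂n| = 400 Pa / 3.96×10⁻³ Pa/m = 100980 m ≈ 100 km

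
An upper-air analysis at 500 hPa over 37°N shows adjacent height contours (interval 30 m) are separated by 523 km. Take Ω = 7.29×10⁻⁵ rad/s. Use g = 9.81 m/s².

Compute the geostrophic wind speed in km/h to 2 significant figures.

23 km/h

Coriolis parameter at 37°N:
f = 2Ω sin φ = 2 × 7.29×10⁻⁵ × sin 37° = 8.77×10⁻⁵ s⁻¹
Height gradient: |∂Z/∂n| = 30 m / 523000 m = 5.74×10⁻⁵
On a pressure surface, geostrophic balance gives V_g = (g/f)|∂Z/∂n|:
V_g = 9.81 × 5.74×10⁻⁵ / 8.77×10⁻⁵ = 6.41 m/s
Converting: 6.41 m/s × 3.6 = 23 km/h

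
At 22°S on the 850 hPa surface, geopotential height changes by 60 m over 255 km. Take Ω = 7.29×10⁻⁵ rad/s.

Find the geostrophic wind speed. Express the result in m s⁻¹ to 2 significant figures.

42 m s⁻¹

Coriolis parameter at 22°S:
f = 2Ω sin φ = 2 × 7.29×10⁻⁵ × sin 22° = 5.46×10⁻⁵ s⁻¹
Height gradient: |∂Z/∂n| = 60 m / 255000 m = 2.35×10⁻⁴
On a pressure surface, geostrophic balance gives V_g = (g/f)|∂Z/∂n|:
V_g = 9.81 × 2.35×10⁻⁴ / 5.46×10⁻⁵ = 42.3 m/s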